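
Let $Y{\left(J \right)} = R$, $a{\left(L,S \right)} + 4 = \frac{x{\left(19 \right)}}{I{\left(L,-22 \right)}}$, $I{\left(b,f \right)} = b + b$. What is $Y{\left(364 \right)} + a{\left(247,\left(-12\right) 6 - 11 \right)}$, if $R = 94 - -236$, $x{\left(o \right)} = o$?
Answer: $\frac{8477}{26} \approx 326.04$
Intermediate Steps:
$I{\left(b,f \right)} = 2 b$
$a{\left(L,S \right)} = -4 + \frac{19}{2 L}$
$R = 330$ ($R = 94 + 236 = 330$)
$Y{\left(J \right)} = 330$
$Y{\left(364 \right)} + a{\left(247,\left(-12\right) 6 - 11 \right)} = 330 - \left(4 - \frac{19}{2 \cdot 247}\right) = 330 + \left(-4 + \frac{19}{2} \cdot \frac{1}{247}\right) = 330 + \left(-4 + \frac{1}{26}\right) = 330 - \frac{103}{26} = \frac{8477}{26}$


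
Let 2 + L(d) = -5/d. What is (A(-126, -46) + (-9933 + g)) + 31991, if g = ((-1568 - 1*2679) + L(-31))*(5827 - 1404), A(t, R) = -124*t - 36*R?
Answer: -581351544/31 ≈ -1.8753e+7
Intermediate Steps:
L(d) = -2 - 5/d
g = -582571022/31 (g = ((-1568 - 1*2679) + (-2 - 5/(-31)))*(5827 - 1404) = ((-1568 - 2679) + (-2 - 5*(-1/31)))*4423 = (-4247 + (-2 + 5/31))*4423 = (-4247 - 57/31)*4423 = -131714/31*4423 = -582571022/31 ≈ -1.8793e+7)
(A(-126, -46) + (-9933 + g)) + 31991 = ((-124*(-126) - 36*(-46)) + (-9933 - 582571022/31)) + 31991 = ((15624 + 1656) - 582878945/31) + 31991 = (17280 - 582878945/31) + 31991 = -582343265/31 + 31991 = -581351544/31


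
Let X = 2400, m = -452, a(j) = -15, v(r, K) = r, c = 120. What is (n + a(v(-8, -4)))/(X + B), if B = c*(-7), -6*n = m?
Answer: 181/4680 ≈ 0.038675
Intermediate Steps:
n = 226/3 (n = -1/6*(-452) = 226/3 ≈ 75.333)
B = -840 (B = 120*(-7) = -840)
(n + a(v(-8, -4)))/(X + B) = (226/3 - 15)/(2400 - 840) = (181/3)/1560 = (181/3)*(1/1560) = 181/4680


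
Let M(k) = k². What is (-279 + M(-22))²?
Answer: 42025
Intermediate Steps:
(-279 + M(-22))² = (-279 + (-22)²)² = (-279 + 484)² = 205² = 42025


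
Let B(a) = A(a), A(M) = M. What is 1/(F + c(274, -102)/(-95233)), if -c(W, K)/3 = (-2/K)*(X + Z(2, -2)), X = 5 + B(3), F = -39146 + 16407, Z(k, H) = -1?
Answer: -1618961/36813554172 ≈ -4.3977e-5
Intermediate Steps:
B(a) = a
F = -22739
X = 8 (X = 5 + 3 = 8)
c(W, K) = 42/K (c(W, K) = -3*(-2/K)*(8 - 1) = -3*(-2/K)*7 = -(-42)/K = 42/K)
1/(F + c(274, -102)/(-95233)) = 1/(-22739 + (42/(-102))/(-95233)) = 1/(-22739 + (42*(-1/102))*(-1/95233)) = 1/(-22739 - 7/17*(-1/95233)) = 1/(-22739 + 7/1618961) = 1/(-36813554172/1618961) = -1618961/36813554172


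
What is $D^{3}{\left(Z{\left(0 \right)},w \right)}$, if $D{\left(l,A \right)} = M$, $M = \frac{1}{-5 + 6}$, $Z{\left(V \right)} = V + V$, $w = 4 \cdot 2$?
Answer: $1$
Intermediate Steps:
$w = 8$
$Z{\left(V \right)} = 2 V$
$M = 1$ ($M = 1^{-1} = 1$)
$D{\left(l,A \right)} = 1$
$D^{3}{\left(Z{\left(0 \right)},w \right)} = 1^{3} = 1$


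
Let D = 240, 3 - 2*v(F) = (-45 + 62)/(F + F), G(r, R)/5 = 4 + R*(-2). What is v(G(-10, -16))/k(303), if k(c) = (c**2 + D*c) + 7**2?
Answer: 1063/118496160 ≈ 8.9708e-6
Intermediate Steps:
G(r, R) = 20 - 10*R (G(r, R) = 5*(4 + R*(-2)) = 5*(4 - 2*R) = 20 - 10*R)
v(F) = 3/2 - 17/(4*F) (v(F) = 3/2 - (-45 + 62)/(2*(F + F)) = 3/2 - 17/(2*(2*F)) = 3/2 - 17*1/(2*F)/2 = 3/2 - 17/(4*F))
k(c) = 49 + c**2 + 240*c (k(c) = (c**2 + 240*c) + 7**2 = (c**2 + 240*c) + 49 = 49 + c**2 + 240*c)
v(G(-10, -16))/k(303) = ((-17 + 6*(20 - 10*(-16)))/(4*(20 - 10*(-16))))/(49 + 303**2 + 240*303) = ((-17 + 6*(20 + 160))/(4*(20 + 160)))/(49 + 91809 + 72720) = ((1/4)*(-17 + 6*180)/180)/164578 = ((1/4)*(1/180)*(-17 + 1080))*(1/164578) = ((1/4)*(1/180)*1063)*(1/164578) = (1063/720)*(1/164578) = 1063/118496160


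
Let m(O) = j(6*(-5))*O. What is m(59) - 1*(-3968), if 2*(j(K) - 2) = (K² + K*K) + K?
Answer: 56301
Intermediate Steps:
j(K) = 2 + K² + K/2 (j(K) = 2 + ((K² + K*K) + K)/2 = 2 + ((K² + K²) + K)/2 = 2 + (2*K² + K)/2 = 2 + (K + 2*K²)/2 = 2 + (K² + K/2) = 2 + K² + K/2)
m(O) = 887*O (m(O) = (2 + (6*(-5))² + (6*(-5))/2)*O = (2 + (-30)² + (½)*(-30))*O = (2 + 900 - 15)*O = 887*O)
m(59) - 1*(-3968) = 887*59 - 1*(-3968) = 52333 + 3968 = 56301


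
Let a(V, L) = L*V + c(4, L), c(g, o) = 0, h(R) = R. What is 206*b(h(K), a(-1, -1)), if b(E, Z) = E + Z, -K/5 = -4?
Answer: 4326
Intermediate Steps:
K = 20 (K = -5*(-4) = 20)
a(V, L) = L*V (a(V, L) = L*V + 0 = L*V)
206*b(h(K), a(-1, -1)) = 206*(20 - 1*(-1)) = 206*(20 + 1) = 206*21 = 4326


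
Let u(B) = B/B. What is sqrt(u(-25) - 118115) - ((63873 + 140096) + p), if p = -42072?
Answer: -161897 + I*sqrt(118114) ≈ -1.619e+5 + 343.68*I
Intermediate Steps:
u(B) = 1
sqrt(u(-25) - 118115) - ((63873 + 140096) + p) = sqrt(1 - 118115) - ((63873 + 140096) - 42072) = sqrt(-118114) - (203969 - 42072) = I*sqrt(118114) - 1*161897 = I*sqrt(118114) - 161897 = -161897 + I*sqrt(118114)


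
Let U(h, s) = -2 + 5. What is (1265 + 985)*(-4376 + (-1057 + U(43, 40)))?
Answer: -12217500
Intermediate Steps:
U(h, s) = 3
(1265 + 985)*(-4376 + (-1057 + U(43, 40))) = (1265 + 985)*(-4376 + (-1057 + 3)) = 2250*(-4376 - 1054) = 2250*(-5430) = -12217500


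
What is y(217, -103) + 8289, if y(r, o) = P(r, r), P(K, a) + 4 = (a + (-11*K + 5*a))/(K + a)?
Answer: 16565/2 ≈ 8282.5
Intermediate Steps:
P(K, a) = -4 + (-11*K + 6*a)/(K + a) (P(K, a) = -4 + (a + (-11*K + 5*a))/(K + a) = -4 + (-11*K + 6*a)/(K + a))
y(r, o) = -13/2 (y(r, o) = (-15*r + 2*r)/(r + r) = (-13*r)/((2*r)) = (1/(2*r))*(-13*r) = -13/2)
y(217, -103) + 8289 = -13/2 + 8289 = 16565/2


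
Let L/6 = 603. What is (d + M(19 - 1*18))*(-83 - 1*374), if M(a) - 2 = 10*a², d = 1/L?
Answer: -19841569/3618 ≈ -5484.1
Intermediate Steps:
L = 3618 (L = 6*603 = 3618)
d = 1/3618 ≈ 0.00027640
M(a) = 2 + 10*a²
(d + M(19 - 1*18))*(-83 - 1*374) = (1/3618 + (2 + 10*(19 - 1*18)²))*(-83 - 1*374) = (1/3618 + (2 + 10*(19 - 18)²))*(-83 - 374) = (1/3618 + (2 + 10*1²))*(-457) = (1/3618 + (2 + 10*1))*(-457) = (1/3618 + (2 + 10))*(-457) = (1/3618 + 12)*(-457) = (43417/3618)*(-457) = -19841569/3618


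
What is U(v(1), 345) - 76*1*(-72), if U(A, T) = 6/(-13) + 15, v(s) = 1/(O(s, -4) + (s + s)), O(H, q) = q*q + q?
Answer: 71325/13 ≈ 5486.5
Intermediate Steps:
O(H, q) = q + q² (O(H, q) = q² + q = q + q²)
v(s) = 1/(12 + 2*s) (v(s) = 1/(-4*(1 - 4) + (s + s)) = 1/(-4*(-3) + 2*s) = 1/(12 + 2*s))
U(A, T) = 189/13 (U(A, T) = 6*(-1/13) + 15 = -6/13 + 15 = 189/13)
U(v(1), 345) - 76*1*(-72) = 189/13 - 76*1*(-72) = 189/13 - 76*(-72) = 189/13 + 5472 = 71325/13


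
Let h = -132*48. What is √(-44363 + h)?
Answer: 11*I*√419 ≈ 225.16*I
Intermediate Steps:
h = -6336
√(-44363 + h) = √(-44363 - 6336) = √(-50699) = 11*I*√419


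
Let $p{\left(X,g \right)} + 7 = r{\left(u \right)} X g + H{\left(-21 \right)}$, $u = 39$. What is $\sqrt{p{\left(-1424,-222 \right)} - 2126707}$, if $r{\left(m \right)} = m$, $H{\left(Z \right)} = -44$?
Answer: $\sqrt{10202234} \approx 3194.1$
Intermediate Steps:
$p{\left(X,g \right)} = -51 + 39 X g$ ($p{\left(X,g \right)} = -7 + \left(39 X g - 44\right) = -7 + \left(-44 + 39 X g\right) = -51 + 39 X g$)
$\sqrt{p{\left(-1424,-222 \right)} - 2126707} = \sqrt{\left(-51 + 39 \left(-1424\right) \left(-222\right)\right) - 2126707} = \sqrt{\left(-51 + 12328992\right) - 2126707} = \sqrt{12328941 - 2126707} = \sqrt{10202234}$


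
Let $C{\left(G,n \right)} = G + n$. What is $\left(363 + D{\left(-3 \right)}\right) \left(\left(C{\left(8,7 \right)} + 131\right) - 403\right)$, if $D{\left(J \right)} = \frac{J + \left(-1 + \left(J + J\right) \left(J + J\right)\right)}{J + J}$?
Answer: $- \frac{275761}{3} \approx -91920.0$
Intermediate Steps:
$D{\left(J \right)} = \frac{-1 + J + 4 J^{2}}{2 J}$ ($D{\left(J \right)} = \frac{J + \left(-1 + 2 J 2 J\right)}{2 J} = \left(J + \left(-1 + 4 J^{2}\right)\right) \frac{1}{2 J} = \left(-1 + J + 4 J^{2}\right) \frac{1}{2 J} = \frac{-1 + J + 4 J^{2}}{2 J}$)
$\left(363 + D{\left(-3 \right)}\right) \left(\left(C{\left(8,7 \right)} + 131\right) - 403\right) = \left(363 + \frac{-1 - 3 \left(1 + 4 \left(-3\right)\right)}{2 \left(-3\right)}\right) \left(\left(\left(8 + 7\right) + 131\right) - 403\right) = \left(363 + \frac{1}{2} \left(- \frac{1}{3}\right) \left(-1 - 3 \left(1 - 12\right)\right)\right) \left(\left(15 + 131\right) - 403\right) = \left(363 + \frac{1}{2} \left(- \frac{1}{3}\right) \left(-1 - -33\right)\right) \left(146 - 403\right) = \left(363 + \frac{1}{2} \left(- \frac{1}{3}\right) \left(-1 + 33\right)\right) \left(-257\right) = \left(363 + \frac{1}{2} \left(- \frac{1}{3}\right) 32\right) \left(-257\right) = \left(363 - \frac{16}{3}\right) \left(-257\right) = \frac{1073}{3} \left(-257\right) = - \frac{275761}{3}$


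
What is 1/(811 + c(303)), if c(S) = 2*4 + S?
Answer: 1/1122 ≈ 0.00089127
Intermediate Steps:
c(S) = 8 + S
1/(811 + c(303)) = 1/(811 + (8 + 303)) = 1/(811 + 311) = 1/1122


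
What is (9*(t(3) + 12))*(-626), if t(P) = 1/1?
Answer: -73242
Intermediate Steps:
t(P) = 1
(9*(t(3) + 12))*(-626) = (9*(1 + 12))*(-626) = (9*13)*(-626) = 117*(-626) = -73242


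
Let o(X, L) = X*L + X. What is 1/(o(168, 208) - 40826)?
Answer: -1/5714 ≈ -0.00017501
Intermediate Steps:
o(X, L) = X + L*X (o(X, L) = L*X + X = X + L*X)
1/(o(168, 208) - 40826) = 1/(168*(1 + 208) - 40826) = 1/(168*209 - 40826) = 1/(35112 - 40826) = 1/(-5714) = -1/5714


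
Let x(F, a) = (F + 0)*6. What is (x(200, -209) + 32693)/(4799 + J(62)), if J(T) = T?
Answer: 33893/4861 ≈ 6.9724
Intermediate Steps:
x(F, a) = 6*F (x(F, a) = F*6 = 6*F)
(x(200, -209) + 32693)/(4799 + J(62)) = (6*200 + 32693)/(4799 + 62) = (1200 + 32693)/4861 = 33893*(1/4861) = 33893/4861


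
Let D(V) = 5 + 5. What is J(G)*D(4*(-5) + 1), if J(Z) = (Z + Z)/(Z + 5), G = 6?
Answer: 120/11 ≈ 10.909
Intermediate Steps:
D(V) = 10
J(Z) = 2*Z/(5 + Z) (J(Z) = (2*Z)/(5 + Z) = 2*Z/(5 + Z))
J(G)*D(4*(-5) + 1) = (2*6/(5 + 6))*10 = (2*6/11)*10 = (2*6*(1/11))*10 = (12/11)*10 = 120/11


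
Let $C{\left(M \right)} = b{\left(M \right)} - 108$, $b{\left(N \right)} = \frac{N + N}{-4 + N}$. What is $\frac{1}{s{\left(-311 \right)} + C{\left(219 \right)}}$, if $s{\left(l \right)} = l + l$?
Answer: $- \frac{215}{156512} \approx -0.0013737$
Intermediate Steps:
$s{\left(l \right)} = 2 l$
$b{\left(N \right)} = \frac{2 N}{-4 + N}$
$C{\left(M \right)} = -108 + \frac{2 M}{-4 + M}$ ($C{\left(M \right)} = \frac{2 M}{-4 + M} - 108 = -108 + \frac{2 M}{-4 + M}$)
$\frac{1}{s{\left(-311 \right)} + C{\left(219 \right)}} = \frac{1}{2 \left(-311\right) + \frac{2 \left(216 - 11607\right)}{-4 + 219}} = \frac{1}{-622 + \frac{2 \left(216 - 11607\right)}{215}} = \frac{1}{-622 + 2 \cdot \frac{1}{215} \left(-11391\right)} = \frac{1}{-622 - \frac{22782}{215}} = \frac{1}{- \frac{156512}{215}} = - \frac{215}{156512}$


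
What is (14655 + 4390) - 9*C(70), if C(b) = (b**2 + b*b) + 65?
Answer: -69740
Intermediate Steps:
C(b) = 65 + 2*b**2 (C(b) = (b**2 + b**2) + 65 = 2*b**2 + 65 = 65 + 2*b**2)
(14655 + 4390) - 9*C(70) = (14655 + 4390) - 9*(65 + 2*70**2) = 19045 - 9*(65 + 2*4900) = 19045 - 9*(65 + 9800) = 19045 - 9*9865 = 19045 - 1*88785 = 19045 - 88785 = -69740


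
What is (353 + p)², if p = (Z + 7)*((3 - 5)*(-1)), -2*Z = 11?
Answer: 126736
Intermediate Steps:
Z = -11/2 (Z = -½*11 = -11/2 ≈ -5.5000)
p = 3 (p = (-11/2 + 7)*((3 - 5)*(-1)) = 3*(-2*(-1))/2 = (3/2)*2 = 3)
(353 + p)² = (353 + 3)² = 356² = 126736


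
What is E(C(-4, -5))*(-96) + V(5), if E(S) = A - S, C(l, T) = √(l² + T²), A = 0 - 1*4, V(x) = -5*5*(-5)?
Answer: 509 + 96*√41 ≈ 1123.7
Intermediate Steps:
V(x) = 125 (V(x) = -25*(-5) = 125)
A = -4 (A = 0 - 4 = -4)
C(l, T) = √(T² + l²)
E(S) = -4 - S
E(C(-4, -5))*(-96) + V(5) = (-4 - √((-5)² + (-4)²))*(-96) + 125 = (-4 - √(25 + 16))*(-96) + 125 = (-4 - √41)*(-96) + 125 = (384 + 96*√41) + 125 = 509 + 96*√41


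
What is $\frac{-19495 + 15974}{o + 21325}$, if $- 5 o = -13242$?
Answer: $- \frac{17605}{119867} \approx -0.14687$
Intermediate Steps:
$o = \frac{13242}{5}$ ($o = \left(- \frac{1}{5}\right) \left(-13242\right) = \frac{13242}{5} \approx 2648.4$)
$\frac{-19495 + 15974}{o + 21325} = \frac{-19495 + 15974}{\frac{13242}{5} + 21325} = - \frac{3521}{\frac{119867}{5}} = \left(-3521\right) \frac{5}{119867} = - \frac{17605}{119867}$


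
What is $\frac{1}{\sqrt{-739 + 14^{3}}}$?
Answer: $\frac{\sqrt{2005}}{2005} \approx 0.022333$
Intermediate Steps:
$\frac{1}{\sqrt{-739 + 14^{3}}} = \frac{1}{\sqrt{-739 + 2744}} = \frac{1}{\sqrt{2005}} = \frac{\sqrt{2005}}{2005}$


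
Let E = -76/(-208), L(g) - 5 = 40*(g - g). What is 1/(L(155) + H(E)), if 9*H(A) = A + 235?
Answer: 468/14579 ≈ 0.032101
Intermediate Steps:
L(g) = 5 (L(g) = 5 + 40*(g - g) = 5 + 40*0 = 5 + 0 = 5)
E = 19/52 (E = -76*(-1/208) = 19/52 ≈ 0.36538)
H(A) = 235/9 + A/9 (H(A) = (A + 235)/9 = (235 + A)/9 = 235/9 + A/9)
1/(L(155) + H(E)) = 1/(5 + (235/9 + (⅑)*(19/52))) = 1/(5 + (235/9 + 19/468)) = 1/(5 + 12239/468) = 1/(14579/468) = 468/14579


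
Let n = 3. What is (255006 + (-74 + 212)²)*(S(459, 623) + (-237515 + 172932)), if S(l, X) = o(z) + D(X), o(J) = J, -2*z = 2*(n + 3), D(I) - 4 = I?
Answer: -17528786100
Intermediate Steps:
D(I) = 4 + I
z = -6 (z = -(3 + 3) = -6 ≈ -6.0000)
S(l, X) = -2 + X (S(l, X) = -6 + (4 + X) = -2 + X)
(255006 + (-74 + 212)²)*(S(459, 623) + (-237515 + 172932)) = (255006 + (-74 + 212)²)*((-2 + 623) + (-237515 + 172932)) = (255006 + 138²)*(621 - 64583) = (255006 + 19044)*(-63962) = 274050*(-63962) = -17528786100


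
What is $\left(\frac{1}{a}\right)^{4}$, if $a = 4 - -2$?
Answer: $\frac{1}{1296} \approx 0.0007716$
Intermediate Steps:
$a = 6$ ($a = 4 + 2 = 6$)
$\left(\frac{1}{a}\right)^{4} = \left(\frac{1}{6}\right)^{4} = \frac{1}{1296}$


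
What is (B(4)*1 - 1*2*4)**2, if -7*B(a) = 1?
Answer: 3249/49 ≈ 66.306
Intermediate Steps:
B(a) = -1/7 (B(a) = -1/7*1 = -1/7)
(B(4)*1 - 1*2*4)**2 = (-1/7*1 - 1*2*4)**2 = (-1/7 - 2*4)**2 = (-1/7 - 8)**2 = (-57/7)**2 = 3249/49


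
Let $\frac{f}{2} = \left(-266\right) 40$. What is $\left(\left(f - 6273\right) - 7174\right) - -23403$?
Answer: $-11324$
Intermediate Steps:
$f = -21280$ ($f = 2 \left(\left(-266\right) 40\right) = 2 \left(-10640\right) = -21280$)
$\left(\left(f - 6273\right) - 7174\right) - -23403 = \left(\left(-21280 - 6273\right) - 7174\right) - -23403 = \left(-27553 - 7174\right) + 23403 = -34727 + 23403 = -11324$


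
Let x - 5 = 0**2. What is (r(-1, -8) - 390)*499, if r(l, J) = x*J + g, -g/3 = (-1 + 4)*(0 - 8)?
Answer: -178642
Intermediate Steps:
x = 5 (x = 5 + 0**2 = 5 + 0 = 5)
g = 72 (g = -3*(-1 + 4)*(0 - 8) = -9*(-8) = -3*(-24) = 72)
r(l, J) = 72 + 5*J (r(l, J) = 5*J + 72 = 72 + 5*J)
(r(-1, -8) - 390)*499 = ((72 + 5*(-8)) - 390)*499 = ((72 - 40) - 390)*499 = (32 - 390)*499 = -358*499 = -178642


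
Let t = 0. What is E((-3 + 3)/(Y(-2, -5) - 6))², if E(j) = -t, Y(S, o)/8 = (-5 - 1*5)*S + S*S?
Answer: 0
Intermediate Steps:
Y(S, o) = -80*S + 8*S² (Y(S, o) = 8*((-5 - 1*5)*S + S*S) = 8*((-5 - 5)*S + S²) = 8*(-10*S + S²) = 8*(S² - 10*S) = -80*S + 8*S²)
E(j) = 0 (E(j) = -1*0 = 0)
E((-3 + 3)/(Y(-2, -5) - 6))² = 0² = 0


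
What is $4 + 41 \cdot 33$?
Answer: $1357$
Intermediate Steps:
$4 + 41 \cdot 33 = 4 + 1353 = 1357$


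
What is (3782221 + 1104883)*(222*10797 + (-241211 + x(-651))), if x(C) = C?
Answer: 10532060991488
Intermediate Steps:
(3782221 + 1104883)*(222*10797 + (-241211 + x(-651))) = (3782221 + 1104883)*(222*10797 + (-241211 - 651)) = 4887104*(2396934 - 241862) = 4887104*2155072 = 10532060991488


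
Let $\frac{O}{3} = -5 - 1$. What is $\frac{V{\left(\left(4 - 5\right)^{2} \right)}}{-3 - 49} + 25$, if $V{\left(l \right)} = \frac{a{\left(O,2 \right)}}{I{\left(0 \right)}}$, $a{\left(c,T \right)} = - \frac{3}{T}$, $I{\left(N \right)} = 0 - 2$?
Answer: $\frac{5197}{208} \approx 24.986$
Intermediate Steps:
$I{\left(N \right)} = -2$ ($I{\left(N \right)} = 0 - 2 = -2$)
$O = -18$ ($O = 3 \left(-5 - 1\right) = 3 \left(-6\right) = -18$)
$V{\left(l \right)} = \frac{3}{4}$ ($V{\left(l \right)} = \frac{\left(-3\right) \frac{1}{2}}{-2} = \left(-3\right) \frac{1}{2} \left(- \frac{1}{2}\right) = \left(- \frac{3}{2}\right) \left(- \frac{1}{2}\right) = \frac{3}{4}$)
$\frac{V{\left(\left(4 - 5\right)^{2} \right)}}{-3 - 49} + 25 = \frac{3}{4 \left(-3 - 49\right)} + 25 = \frac{3}{4 \left(-52\right)} + 25 = \frac{3}{4} \left(- \frac{1}{52}\right) + 25 = - \frac{3}{208} + 25 = \frac{5197}{208}$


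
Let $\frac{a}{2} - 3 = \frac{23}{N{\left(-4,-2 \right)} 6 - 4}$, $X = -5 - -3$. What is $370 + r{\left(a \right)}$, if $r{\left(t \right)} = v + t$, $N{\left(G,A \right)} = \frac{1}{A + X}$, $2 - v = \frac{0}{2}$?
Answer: $\frac{4066}{11} \approx 369.64$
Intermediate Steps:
$X = -2$ ($X = -5 + 3 = -2$)
$v = 2$ ($v = 2 - \frac{0}{2} = 2 - 0 \cdot \frac{1}{2} = 2 - 0 = 2 + 0 = 2$)
$N{\left(G,A \right)} = \frac{1}{-2 + A}$ ($N{\left(G,A \right)} = \frac{1}{A - 2} = \frac{1}{-2 + A}$)
$a = - \frac{26}{11}$ ($a = 6 + 2 \frac{23}{\frac{1}{-2 - 2} \cdot 6 - 4} = 6 + 2 \frac{23}{\frac{1}{-4} \cdot 6 - 4} = 6 + 2 \frac{23}{\left(- \frac{1}{4}\right) 6 - 4} = 6 + 2 \frac{23}{- \frac{3}{2} - 4} = 6 + 2 \frac{23}{- \frac{11}{2}} = 6 + 2 \cdot 23 \left(- \frac{2}{11}\right) = 6 + 2 \left(- \frac{46}{11}\right) = 6 - \frac{92}{11} = - \frac{26}{11} \approx -2.3636$)
$r{\left(t \right)} = 2 + t$
$370 + r{\left(a \right)} = 370 + \left(2 - \frac{26}{11}\right) = 370 - \frac{4}{11} = \frac{4066}{11}$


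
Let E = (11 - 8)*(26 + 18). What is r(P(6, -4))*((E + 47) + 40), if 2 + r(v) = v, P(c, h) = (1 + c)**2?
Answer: 10293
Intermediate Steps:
E = 132 (E = 3*44 = 132)
r(v) = -2 + v
r(P(6, -4))*((E + 47) + 40) = (-2 + (1 + 6)**2)*((132 + 47) + 40) = (-2 + 7**2)*(179 + 40) = (-2 + 49)*219 = 47*219 = 10293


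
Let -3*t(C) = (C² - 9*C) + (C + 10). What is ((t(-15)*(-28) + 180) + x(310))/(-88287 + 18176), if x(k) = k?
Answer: -11410/210333 ≈ -0.054247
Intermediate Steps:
t(C) = -10/3 - C²/3 + 8*C/3 (t(C) = -((C² - 9*C) + (C + 10))/3 = -((C² - 9*C) + (10 + C))/3 = -(10 + C² - 8*C)/3 = -10/3 - C²/3 + 8*C/3)
((t(-15)*(-28) + 180) + x(310))/(-88287 + 18176) = (((-10/3 - ⅓*(-15)² + (8/3)*(-15))*(-28) + 180) + 310)/(-88287 + 18176) = (((-10/3 - ⅓*225 - 40)*(-28) + 180) + 310)/(-70111) = (((-10/3 - 75 - 40)*(-28) + 180) + 310)*(-1/70111) = ((-355/3*(-28) + 180) + 310)*(-1/70111) = ((9940/3 + 180) + 310)*(-1/70111) = (10480/3 + 310)*(-1/70111) = (11410/3)*(-1/70111) = -11410/210333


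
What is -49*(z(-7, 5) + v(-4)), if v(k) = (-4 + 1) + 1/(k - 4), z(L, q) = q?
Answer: -735/8 ≈ -91.875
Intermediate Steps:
v(k) = -3 + 1/(-4 + k)
-49*(z(-7, 5) + v(-4)) = -49*(5 + (13 - 3*(-4))/(-4 - 4)) = -49*(5 + (13 + 12)/(-8)) = -49*(5 - 1/8*25) = -49*(5 - 25/8) = -49*15/8 = -735/8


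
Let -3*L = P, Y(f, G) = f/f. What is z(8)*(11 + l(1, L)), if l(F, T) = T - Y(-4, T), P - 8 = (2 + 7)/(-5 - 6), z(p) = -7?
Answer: -1757/33 ≈ -53.242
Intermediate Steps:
Y(f, G) = 1
P = 79/11 (P = 8 + (2 + 7)/(-5 - 6) = 8 + 9/(-11) = 8 + 9*(-1/11) = 8 - 9/11 = 79/11 ≈ 7.1818)
L = -79/33 (L = -⅓*79/11 = -79/33 ≈ -2.3939)
l(F, T) = -1 + T (l(F, T) = T - 1*1 = T - 1 = -1 + T)
z(8)*(11 + l(1, L)) = -7*(11 + (-1 - 79/33)) = -7*(11 - 112/33) = -7*251/33 = -1757/33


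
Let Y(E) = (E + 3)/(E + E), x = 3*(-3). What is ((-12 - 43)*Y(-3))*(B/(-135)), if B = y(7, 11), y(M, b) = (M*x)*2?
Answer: 0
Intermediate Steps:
x = -9
y(M, b) = -18*M (y(M, b) = (M*(-9))*2 = -9*M*2 = -18*M)
B = -126 (B = -18*7 = -126)
Y(E) = (3 + E)/(2*E) (Y(E) = (3 + E)/((2*E)) = (3 + E)*(1/(2*E)) = (3 + E)/(2*E))
((-12 - 43)*Y(-3))*(B/(-135)) = ((-12 - 43)*((½)*(3 - 3)/(-3)))*(-126/(-135)) = (-55*(-1)*0/(2*3))*(-126*(-1/135)) = -55*0*(14/15) = 0*(14/15) = 0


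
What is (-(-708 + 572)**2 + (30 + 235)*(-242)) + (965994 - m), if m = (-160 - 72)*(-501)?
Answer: 767136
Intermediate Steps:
m = 116232 (m = -232*(-501) = 116232)
(-(-708 + 572)**2 + (30 + 235)*(-242)) + (965994 - m) = (-(-708 + 572)**2 + (30 + 235)*(-242)) + (965994 - 1*116232) = (-1*(-136)**2 + 265*(-242)) + (965994 - 116232) = (-1*18496 - 64130) + 849762 = (-18496 - 64130) + 849762 = -82626 + 849762 = 767136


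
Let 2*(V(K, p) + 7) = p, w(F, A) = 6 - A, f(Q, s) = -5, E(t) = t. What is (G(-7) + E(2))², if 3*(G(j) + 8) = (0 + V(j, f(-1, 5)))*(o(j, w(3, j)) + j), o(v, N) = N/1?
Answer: 625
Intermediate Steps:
V(K, p) = -7 + p/2
o(v, N) = N (o(v, N) = N*1 = N)
G(j) = -27 (G(j) = -8 + ((0 + (-7 + (½)*(-5)))*((6 - j) + j))/3 = -8 + ((0 + (-7 - 5/2))*6)/3 = -8 + ((0 - 19/2)*6)/3 = -8 + (-19/2*6)/3 = -8 + (⅓)*(-57) = -8 - 19 = -27)
(G(-7) + E(2))² = (-27 + 2)² = (-25)² = 625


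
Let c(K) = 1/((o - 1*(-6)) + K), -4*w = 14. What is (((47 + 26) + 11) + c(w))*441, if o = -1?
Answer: 37338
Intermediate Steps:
w = -7/2 (w = -¼*14 = -7/2 ≈ -3.5000)
c(K) = 1/(5 + K) (c(K) = 1/((-1 - 1*(-6)) + K) = 1/((-1 + 6) + K) = 1/(5 + K))
(((47 + 26) + 11) + c(w))*441 = (((47 + 26) + 11) + 1/(5 - 7/2))*441 = ((73 + 11) + 1/(3/2))*441 = (84 + ⅔)*441 = (254/3)*441 = 37338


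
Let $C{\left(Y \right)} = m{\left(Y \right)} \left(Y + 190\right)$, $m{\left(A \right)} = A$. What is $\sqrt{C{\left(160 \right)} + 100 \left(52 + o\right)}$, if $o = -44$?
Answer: $20 \sqrt{142} \approx 238.33$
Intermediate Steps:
$C{\left(Y \right)} = Y \left(190 + Y\right)$ ($C{\left(Y \right)} = Y \left(Y + 190\right) = Y \left(190 + Y\right)$)
$\sqrt{C{\left(160 \right)} + 100 \left(52 + o\right)} = \sqrt{160 \left(190 + 160\right) + 100 \left(52 - 44\right)} = \sqrt{160 \cdot 350 + 100 \cdot 8} = \sqrt{56000 + 800} = \sqrt{56800} = 20 \sqrt{142}$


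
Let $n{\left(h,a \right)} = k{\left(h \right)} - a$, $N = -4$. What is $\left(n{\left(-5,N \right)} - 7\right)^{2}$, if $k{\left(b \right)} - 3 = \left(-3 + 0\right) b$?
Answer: $225$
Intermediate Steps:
$k{\left(b \right)} = 3 - 3 b$ ($k{\left(b \right)} = 3 + \left(-3 + 0\right) b = 3 - 3 b$)
$n{\left(h,a \right)} = 3 - a - 3 h$ ($n{\left(h,a \right)} = \left(3 - 3 h\right) - a = 3 - a - 3 h$)
$\left(n{\left(-5,N \right)} - 7\right)^{2} = \left(\left(3 - -4 - -15\right) - 7\right)^{2} = \left(\left(3 + 4 + 15\right) - 7\right)^{2} = \left(22 - 7\right)^{2} = 15^{2} = 225$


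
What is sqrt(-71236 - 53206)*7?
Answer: 7*I*sqrt(124442) ≈ 2469.3*I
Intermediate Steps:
sqrt(-71236 - 53206)*7 = sqrt(-124442)*7 = (I*sqrt(124442))*7 = 7*I*sqrt(124442)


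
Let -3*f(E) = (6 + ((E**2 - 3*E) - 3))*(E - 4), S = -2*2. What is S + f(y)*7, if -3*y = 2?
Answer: 4478/81 ≈ 55.284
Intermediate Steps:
y = -2/3 (y = -1/3*2 = -2/3 ≈ -0.66667)
S = -4
f(E) = -(-4 + E)*(3 + E**2 - 3*E)/3 (f(E) = -(6 + ((E**2 - 3*E) - 3))*(E - 4)/3 = -(6 + (-3 + E**2 - 3*E))*(-4 + E)/3 = -(3 + E**2 - 3*E)*(-4 + E)/3 = -(-4 + E)*(3 + E**2 - 3*E)/3)
S + f(y)*7 = -4 + (4 - 5*(-2/3) - (-2/3)**3/3 + 7*(-2/3)**2/3)*7 = -4 + (4 + 10/3 - 1/3*(-8/27) + (7/3)*(4/9))*7 = -4 + (4 + 10/3 + 8/81 + 28/27)*7 = -4 + (686/81)*7 = -4 + 4802/81 = 4478/81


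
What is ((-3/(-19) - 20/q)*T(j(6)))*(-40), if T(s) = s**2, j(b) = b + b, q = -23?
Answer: -2586240/437 ≈ -5918.2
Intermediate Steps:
j(b) = 2*b
((-3/(-19) - 20/q)*T(j(6)))*(-40) = ((-3/(-19) - 20/(-23))*(2*6)**2)*(-40) = ((-3*(-1/19) - 20*(-1/23))*12**2)*(-40) = ((3/19 + 20/23)*144)*(-40) = ((449/437)*144)*(-40) = (64656/437)*(-40) = -2586240/437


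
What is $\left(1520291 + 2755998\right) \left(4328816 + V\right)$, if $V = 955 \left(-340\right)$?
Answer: $17122757205524$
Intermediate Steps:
$V = -324700$
$\left(1520291 + 2755998\right) \left(4328816 + V\right) = \left(1520291 + 2755998\right) \left(4328816 - 324700\right) = 4276289 \cdot 4004116 = 17122757205524$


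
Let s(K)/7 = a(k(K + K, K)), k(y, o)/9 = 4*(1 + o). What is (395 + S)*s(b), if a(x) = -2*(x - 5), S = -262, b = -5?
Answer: 277438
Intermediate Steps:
k(y, o) = 36 + 36*o (k(y, o) = 9*(4*(1 + o)) = 9*(4 + 4*o) = 36 + 36*o)
a(x) = 10 - 2*x (a(x) = -2*(-5 + x) = 10 - 2*x)
s(K) = -434 - 504*K (s(K) = 7*(10 - 2*(36 + 36*K)) = 7*(10 + (-72 - 72*K)) = 7*(-62 - 72*K) = -434 - 504*K)
(395 + S)*s(b) = (395 - 262)*(-434 - 504*(-5)) = 133*(-434 + 2520) = 133*2086 = 277438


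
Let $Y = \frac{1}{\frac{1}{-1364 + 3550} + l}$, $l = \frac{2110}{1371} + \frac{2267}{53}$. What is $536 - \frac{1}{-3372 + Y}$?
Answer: $\frac{12721694468607037}{23734491473622} \approx 536.0$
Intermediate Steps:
$l = \frac{3219887}{72663}$ ($l = 2110 \cdot \frac{1}{1371} + 2267 \cdot \frac{1}{53} = \frac{2110}{1371} + \frac{2267}{53} = \frac{3219887}{72663} \approx 44.313$)
$Y = \frac{158841318}{7038745645}$ ($Y = \frac{1}{\frac{1}{-1364 + 3550} + \frac{3219887}{72663}} = \frac{1}{\frac{1}{2186} + \frac{3219887}{72663}} = \frac{1}{\frac{7038745645}{158841318}} = \frac{158841318}{7038745645} \approx 0.022567$)
$536 - \frac{1}{-3372 + Y} = 536 - \frac{1}{-3372 + \frac{158841318}{7038745645}} = 536 - \frac{1}{- \frac{23734491473622}{7038745645}} = 536 - - \frac{7038745645}{23734491473622} = 536 + \frac{7038745645}{23734491473622} = \frac{12721694468607037}{23734491473622}$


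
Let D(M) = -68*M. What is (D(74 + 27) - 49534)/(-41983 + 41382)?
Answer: 56402/601 ≈ 93.847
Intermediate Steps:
(D(74 + 27) - 49534)/(-41983 + 41382) = (-68*(74 + 27) - 49534)/(-41983 + 41382) = (-68*101 - 49534)/(-601) = (-6868 - 49534)*(-1/601) = -56402*(-1/601) = 56402/601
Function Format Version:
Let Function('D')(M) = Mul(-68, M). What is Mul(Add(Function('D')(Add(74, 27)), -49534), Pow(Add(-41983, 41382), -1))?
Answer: Rational(56402, 601) ≈ 93.847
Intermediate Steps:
Mul(Add(Function('D')(Add(74, 27)), -49534), Pow(Add(-41983, 41382), -1)) = Mul(Add(Mul(-68, Add(74, 27)), -49534), Pow(Add(-41983, 41382), -1)) = Mul(Add(Mul(-68, 101), -49534), Pow(-601, -1)) = Mul(Add(-6868, -49534), Rational(-1, 601)) = Mul(-56402, Rational(-1, 601)) = Rational(56402, 601)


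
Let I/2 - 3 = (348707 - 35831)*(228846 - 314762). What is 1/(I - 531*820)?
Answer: -1/53762544246 ≈ -1.8600e-11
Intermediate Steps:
I = -53762108826 (I = 6 + 2*((348707 - 35831)*(228846 - 314762)) = 6 + 2*(312876*(-85916)) = 6 + 2*(-26881054416) = 6 - 53762108832 = -53762108826)
1/(I - 531*820) = 1/(-53762108826 - 531*820) = 1/(-53762108826 - 435420) = 1/(-53762544246) = -1/53762544246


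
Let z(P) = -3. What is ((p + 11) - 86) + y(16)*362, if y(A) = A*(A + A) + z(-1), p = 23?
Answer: 184206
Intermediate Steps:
y(A) = -3 + 2*A**2 (y(A) = A*(A + A) - 3 = A*(2*A) - 3 = 2*A**2 - 3 = -3 + 2*A**2)
((p + 11) - 86) + y(16)*362 = ((23 + 11) - 86) + (-3 + 2*16**2)*362 = (34 - 86) + (-3 + 2*256)*362 = -52 + (-3 + 512)*362 = -52 + 509*362 = -52 + 184258 = 184206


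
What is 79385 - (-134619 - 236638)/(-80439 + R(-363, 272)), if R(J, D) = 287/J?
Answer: 2317878972649/29199644 ≈ 79380.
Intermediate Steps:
79385 - (-134619 - 236638)/(-80439 + R(-363, 272)) = 79385 - (-134619 - 236638)/(-80439 + 287/(-363)) = 79385 - (-371257)/(-80439 + 287*(-1/363)) = 79385 - (-371257)/(-80439 - 287/363) = 79385 - (-371257)/(-29199644/363) = 79385 - (-371257)*(-363)/29199644 = 79385 - 1*134766291/29199644 = 79385 - 134766291/29199644 = 2317878972649/29199644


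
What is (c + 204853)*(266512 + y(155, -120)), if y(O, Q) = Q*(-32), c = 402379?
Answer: 164166385664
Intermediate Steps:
y(O, Q) = -32*Q
(c + 204853)*(266512 + y(155, -120)) = (402379 + 204853)*(266512 - 32*(-120)) = 607232*(266512 + 3840) = 607232*270352 = 164166385664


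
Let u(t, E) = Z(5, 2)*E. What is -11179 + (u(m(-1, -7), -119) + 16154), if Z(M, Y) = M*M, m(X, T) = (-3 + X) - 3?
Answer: 2000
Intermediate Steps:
m(X, T) = -6 + X
Z(M, Y) = M²
u(t, E) = 25*E (u(t, E) = 5²*E = 25*E)
-11179 + (u(m(-1, -7), -119) + 16154) = -11179 + (25*(-119) + 16154) = -11179 + (-2975 + 16154) = -11179 + 13179 = 2000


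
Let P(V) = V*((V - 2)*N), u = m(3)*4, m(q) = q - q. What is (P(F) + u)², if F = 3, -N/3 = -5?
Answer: 2025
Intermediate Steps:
m(q) = 0
u = 0 (u = 0*4 = 0)
N = 15 (N = -3*(-5) = 15)
P(V) = V*(-30 + 15*V) (P(V) = V*((V - 2)*15) = V*((-2 + V)*15) = V*(-30 + 15*V))
(P(F) + u)² = (15*3*(-2 + 3) + 0)² = (15*3*1 + 0)² = (45 + 0)² = 45² = 2025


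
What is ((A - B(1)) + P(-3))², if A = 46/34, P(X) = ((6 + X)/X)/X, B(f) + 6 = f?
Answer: 116281/2601 ≈ 44.706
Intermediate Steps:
B(f) = -6 + f
P(X) = (6 + X)/X² (P(X) = ((6 + X)/X)/X = (6 + X)/X²)
A = 23/17 (A = 46*(1/34) = 23/17 ≈ 1.3529)
((A - B(1)) + P(-3))² = ((23/17 - (-6 + 1)) + (6 - 3)/(-3)²)² = ((23/17 - 1*(-5)) + (⅑)*3)² = ((23/17 + 5) + ⅓)² = (108/17 + ⅓)² = (341/51)² = 116281/2601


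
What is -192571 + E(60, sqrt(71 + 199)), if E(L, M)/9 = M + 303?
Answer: -189844 + 27*sqrt(30) ≈ -1.8970e+5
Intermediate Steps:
E(L, M) = 2727 + 9*M (E(L, M) = 9*(M + 303) = 9*(303 + M) = 2727 + 9*M)
-192571 + E(60, sqrt(71 + 199)) = -192571 + (2727 + 9*sqrt(71 + 199)) = -192571 + (2727 + 9*sqrt(270)) = -192571 + (2727 + 9*(3*sqrt(30))) = -192571 + (2727 + 27*sqrt(30)) = -189844 + 27*sqrt(30)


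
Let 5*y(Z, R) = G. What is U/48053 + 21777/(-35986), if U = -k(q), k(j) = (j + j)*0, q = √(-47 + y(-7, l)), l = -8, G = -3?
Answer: -21777/35986 ≈ -0.60515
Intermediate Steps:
y(Z, R) = -⅗ (y(Z, R) = (⅕)*(-3) = -⅗)
q = I*√1190/5 (q = √(-47 - ⅗) = √(-238/5) = I*√1190/5 ≈ 6.8993*I)
k(j) = 0 (k(j) = (2*j)*0 = 0)
U = 0 (U = -1*0 = 0)
U/48053 + 21777/(-35986) = 0/48053 + 21777/(-35986) = 0*(1/48053) + 21777*(-1/35986) = 0 - 21777/35986 = -21777/35986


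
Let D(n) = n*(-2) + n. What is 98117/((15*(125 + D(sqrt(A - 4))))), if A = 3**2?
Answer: 490585/9372 + 98117*sqrt(5)/234300 ≈ 53.282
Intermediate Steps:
A = 9
D(n) = -n (D(n) = -2*n + n = -n)
98117/((15*(125 + D(sqrt(A - 4))))) = 98117/((15*(125 - sqrt(9 - 4)))) = 98117/((15*(125 - sqrt(5)))) = 98117/(1875 - 15*sqrt(5))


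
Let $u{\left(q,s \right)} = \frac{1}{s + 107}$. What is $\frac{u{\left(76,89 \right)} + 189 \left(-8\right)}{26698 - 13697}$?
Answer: $- \frac{296351}{2548196} \approx -0.1163$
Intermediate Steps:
$u{\left(q,s \right)} = \frac{1}{107 + s}$
$\frac{u{\left(76,89 \right)} + 189 \left(-8\right)}{26698 - 13697} = \frac{\frac{1}{107 + 89} + 189 \left(-8\right)}{26698 - 13697} = \frac{\frac{1}{196} - 1512}{13001} = \left(\frac{1}{196} - 1512\right) \frac{1}{13001} = \left(- \frac{296351}{196}\right) \frac{1}{13001} = - \frac{296351}{2548196}$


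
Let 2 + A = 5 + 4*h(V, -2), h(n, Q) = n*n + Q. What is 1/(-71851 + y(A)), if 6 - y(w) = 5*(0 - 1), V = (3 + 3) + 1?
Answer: -1/71840 ≈ -1.3920e-5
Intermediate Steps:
V = 7 (V = 6 + 1 = 7)
h(n, Q) = Q + n² (h(n, Q) = n² + Q = Q + n²)
A = 191 (A = -2 + (5 + 4*(-2 + 7²)) = -2 + (5 + 4*(-2 + 49)) = -2 + (5 + 4*47) = -2 + (5 + 188) = -2 + 193 = 191)
y(w) = 11 (y(w) = 6 - 5*(0 - 1) = 6 - 5*(-1) = 6 - 1*(-5) = 6 + 5 = 11)
1/(-71851 + y(A)) = 1/(-71851 + 11) = 1/(-71840) = -1/71840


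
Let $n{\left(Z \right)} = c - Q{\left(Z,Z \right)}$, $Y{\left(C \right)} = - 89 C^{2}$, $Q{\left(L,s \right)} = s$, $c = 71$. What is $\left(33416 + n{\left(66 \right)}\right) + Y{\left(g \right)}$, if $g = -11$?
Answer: $22652$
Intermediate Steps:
$n{\left(Z \right)} = 71 - Z$
$\left(33416 + n{\left(66 \right)}\right) + Y{\left(g \right)} = \left(33416 + \left(71 - 66\right)\right) - 89 \left(-11\right)^{2} = \left(33416 + \left(71 - 66\right)\right) - 10769 = \left(33416 + 5\right) - 10769 = 33421 - 10769 = 22652$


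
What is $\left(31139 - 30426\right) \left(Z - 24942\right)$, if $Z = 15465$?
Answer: $-6757101$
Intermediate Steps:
$\left(31139 - 30426\right) \left(Z - 24942\right) = \left(31139 - 30426\right) \left(15465 - 24942\right) = 713 \left(-9477\right) = -6757101$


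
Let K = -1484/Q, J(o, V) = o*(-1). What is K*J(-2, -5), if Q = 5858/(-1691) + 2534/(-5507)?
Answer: 3454877027/4568125 ≈ 756.30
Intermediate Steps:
J(o, V) = -o
Q = -36545000/9312337 (Q = 5858*(-1/1691) + 2534*(-1/5507) = -5858/1691 - 2534/5507 = -36545000/9312337 ≈ -3.9244)
K = 3454877027/9136250 (K = -1484/(-36545000/9312337) = -1484*(-9312337/36545000) = 3454877027/9136250 ≈ 378.15)
K*J(-2, -5) = 3454877027*(-1*(-2))/9136250 = (3454877027/9136250)*2 = 3454877027/4568125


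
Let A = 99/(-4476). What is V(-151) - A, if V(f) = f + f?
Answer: -450551/1492 ≈ -301.98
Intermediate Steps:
V(f) = 2*f
A = -33/1492 (A = 99*(-1/4476) = -33/1492 ≈ -0.022118)
V(-151) - A = 2*(-151) - 1*(-33/1492) = -302 + 33/1492 = -450551/1492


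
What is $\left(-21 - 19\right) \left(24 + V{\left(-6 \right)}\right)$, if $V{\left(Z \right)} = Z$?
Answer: $-720$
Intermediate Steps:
$\left(-21 - 19\right) \left(24 + V{\left(-6 \right)}\right) = \left(-21 - 19\right) \left(24 - 6\right) = \left(-40\right) 18 = -720$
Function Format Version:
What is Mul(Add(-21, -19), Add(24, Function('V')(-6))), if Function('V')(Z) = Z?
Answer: -720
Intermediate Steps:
Mul(Add(-21, -19), Add(24, Function('V')(-6))) = Mul(Add(-21, -19), Add(24, -6)) = Mul(-40, 18) = -720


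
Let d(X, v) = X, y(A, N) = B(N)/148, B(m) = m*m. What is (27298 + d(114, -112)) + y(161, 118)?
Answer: 1017725/37 ≈ 27506.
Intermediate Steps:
B(m) = m²
y(A, N) = N²/148
(27298 + d(114, -112)) + y(161, 118) = (27298 + 114) + (1/148)*118² = 27412 + (1/148)*13924 = 27412 + 3481/37 = 1017725/37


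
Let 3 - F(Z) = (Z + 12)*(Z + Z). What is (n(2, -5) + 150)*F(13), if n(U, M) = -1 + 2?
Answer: -97697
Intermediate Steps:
F(Z) = 3 - 2*Z*(12 + Z) (F(Z) = 3 - (Z + 12)*(Z + Z) = 3 - (12 + Z)*2*Z = 3 - 2*Z*(12 + Z))
n(U, M) = 1
(n(2, -5) + 150)*F(13) = (1 + 150)*(3 - 24*13 - 2*13**2) = 151*(3 - 312 - 2*169) = 151*(3 - 312 - 338) = 151*(-647) = -97697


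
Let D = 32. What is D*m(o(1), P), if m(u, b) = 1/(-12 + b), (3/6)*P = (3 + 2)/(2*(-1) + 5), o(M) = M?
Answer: -48/13 ≈ -3.6923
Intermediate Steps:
P = 10/3 (P = 2*((3 + 2)/(2*(-1) + 5)) = 2*(5/(-2 + 5)) = 2*(5/3) = 10/3 ≈ 3.3333)
D*m(o(1), P) = 32/(-12 + 10/3) = 32/(-26/3) = 32*(-3/26) = -48/13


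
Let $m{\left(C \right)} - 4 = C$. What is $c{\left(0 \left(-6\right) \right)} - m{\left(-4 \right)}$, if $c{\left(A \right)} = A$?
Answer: $0$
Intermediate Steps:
$m{\left(C \right)} = 4 + C$
$c{\left(0 \left(-6\right) \right)} - m{\left(-4 \right)} = 0 \left(-6\right) - \left(4 - 4\right) = 0 - 0 = 0 + 0 = 0$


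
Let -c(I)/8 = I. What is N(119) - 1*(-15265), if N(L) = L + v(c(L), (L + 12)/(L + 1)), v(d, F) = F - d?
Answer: 1960451/120 ≈ 16337.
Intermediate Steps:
c(I) = -8*I
N(L) = 9*L + (12 + L)/(1 + L) (N(L) = L + ((L + 12)/(L + 1) - (-8)*L) = L + ((12 + L)/(1 + L) + 8*L) = L + (8*L + (12 + L)/(1 + L)) = 9*L + (12 + L)/(1 + L))
N(119) - 1*(-15265) = (12 + 119 + 9*119*(1 + 119))/(1 + 119) - 1*(-15265) = (12 + 119 + 9*119*120)/120 + 15265 = (12 + 119 + 128520)/120 + 15265 = (1/120)*128651 + 15265 = 128651/120 + 15265 = 1960451/120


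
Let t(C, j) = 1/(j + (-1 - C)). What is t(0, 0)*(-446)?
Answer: 446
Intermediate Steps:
t(C, j) = 1/(-1 + j - C)
t(0, 0)*(-446) = -446/(-1 + 0 - 1*0) = -446/(-1 + 0 + 0) = -446/(-1) = -1*(-446) = 446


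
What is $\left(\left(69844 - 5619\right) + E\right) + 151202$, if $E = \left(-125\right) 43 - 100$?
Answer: $209952$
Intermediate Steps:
$E = -5475$ ($E = -5375 - 100 = -5475$)
$\left(\left(69844 - 5619\right) + E\right) + 151202 = \left(\left(69844 - 5619\right) - 5475\right) + 151202 = \left(64225 - 5475\right) + 151202 = 58750 + 151202 = 209952$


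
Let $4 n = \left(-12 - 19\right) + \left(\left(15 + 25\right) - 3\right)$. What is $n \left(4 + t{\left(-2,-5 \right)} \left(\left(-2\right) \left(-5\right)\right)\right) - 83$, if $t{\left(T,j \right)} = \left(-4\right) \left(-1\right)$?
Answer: $-17$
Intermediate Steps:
$t{\left(T,j \right)} = 4$
$n = \frac{3}{2}$ ($n = \frac{\left(-12 - 19\right) + \left(\left(15 + 25\right) - 3\right)}{4} = \frac{\left(-12 - 19\right) + \left(40 - 3\right)}{4} = \frac{-31 + 37}{4} = \frac{1}{4} \cdot 6 = \frac{3}{2} \approx 1.5$)
$n \left(4 + t{\left(-2,-5 \right)} \left(\left(-2\right) \left(-5\right)\right)\right) - 83 = \frac{3 \left(4 + 4 \left(\left(-2\right) \left(-5\right)\right)\right)}{2} - 83 = \frac{3 \left(4 + 4 \cdot 10\right)}{2} - 83 = \frac{3 \left(4 + 40\right)}{2} - 83 = \frac{3}{2} \cdot 44 - 83 = 66 - 83 = -17$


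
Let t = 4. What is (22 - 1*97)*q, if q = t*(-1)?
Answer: 300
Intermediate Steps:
q = -4 (q = 4*(-1) = -4)
(22 - 1*97)*q = (22 - 1*97)*(-4) = (22 - 97)*(-4) = -75*(-4) = 300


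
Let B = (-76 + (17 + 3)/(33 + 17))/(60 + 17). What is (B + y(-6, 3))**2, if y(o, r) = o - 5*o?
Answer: 1602756/3025 ≈ 529.84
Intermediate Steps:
y(o, r) = -4*o
B = -54/55 (B = (-76 + 20/50)/77 = (-76 + 20*(1/50))*(1/77) = (-76 + 2/5)*(1/77) = -378/5*1/77 = -54/55 ≈ -0.98182)
(B + y(-6, 3))**2 = (-54/55 - 4*(-6))**2 = (-54/55 + 24)**2 = (1266/55)**2 = 1602756/3025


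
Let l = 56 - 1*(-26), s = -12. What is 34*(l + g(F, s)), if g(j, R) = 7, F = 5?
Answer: 3026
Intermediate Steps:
l = 82 (l = 56 + 26 = 82)
34*(l + g(F, s)) = 34*(82 + 7) = 34*89 = 3026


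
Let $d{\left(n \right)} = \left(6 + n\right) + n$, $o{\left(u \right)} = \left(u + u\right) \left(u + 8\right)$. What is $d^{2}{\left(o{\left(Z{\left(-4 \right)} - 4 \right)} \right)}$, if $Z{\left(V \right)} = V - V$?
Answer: $3364$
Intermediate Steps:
$Z{\left(V \right)} = 0$
$o{\left(u \right)} = 2 u \left(8 + u\right)$
$d{\left(n \right)} = 6 + 2 n$
$d^{2}{\left(o{\left(Z{\left(-4 \right)} - 4 \right)} \right)} = \left(6 + 2 \cdot 2 \left(0 - 4\right) \left(8 + \left(0 - 4\right)\right)\right)^{2} = \left(6 + 2 \cdot 2 \left(-4\right) \left(8 - 4\right)\right)^{2} = \left(6 + 2 \cdot 2 \left(-4\right) 4\right)^{2} = \left(6 + 2 \left(-32\right)\right)^{2} = \left(6 - 64\right)^{2} = \left(-58\right)^{2} = 3364$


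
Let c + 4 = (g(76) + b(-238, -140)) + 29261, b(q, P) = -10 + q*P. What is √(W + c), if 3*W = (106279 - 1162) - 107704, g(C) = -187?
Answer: √553659/3 ≈ 248.03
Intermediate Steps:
b(q, P) = -10 + P*q
c = 62380 (c = -4 + ((-187 + (-10 - 140*(-238))) + 29261) = -4 + ((-187 + (-10 + 33320)) + 29261) = -4 + ((-187 + 33310) + 29261) = -4 + (33123 + 29261) = -4 + 62384 = 62380)
W = -2587/3 (W = ((106279 - 1162) - 107704)/3 = (105117 - 107704)/3 = (⅓)*(-2587) = -2587/3 ≈ -862.33)
√(W + c) = √(-2587/3 + 62380) = √(184553/3) = √553659/3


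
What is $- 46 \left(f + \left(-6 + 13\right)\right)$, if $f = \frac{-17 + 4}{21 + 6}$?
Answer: $- \frac{8096}{27} \approx -299.85$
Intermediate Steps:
$f = - \frac{13}{27} \approx -0.48148$
$- 46 \left(f + \left(-6 + 13\right)\right) = - 46 \left(- \frac{13}{27} + \left(-6 + 13\right)\right) = - 46 \left(- \frac{13}{27} + 7\right) = \left(-46\right) \frac{176}{27} = - \frac{8096}{27}$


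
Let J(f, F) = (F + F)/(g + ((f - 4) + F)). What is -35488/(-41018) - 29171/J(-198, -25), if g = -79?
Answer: -91534566367/512725 ≈ -1.7853e+5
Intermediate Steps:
J(f, F) = 2*F/(-83 + F + f) (J(f, F) = (F + F)/(-79 + ((f - 4) + F)) = (2*F)/(-79 + ((-4 + f) + F)) = (2*F)/(-79 + (-4 + F + f)) = (2*F)/(-83 + F + f) = 2*F/(-83 + F + f))
-35488/(-41018) - 29171/J(-198, -25) = -35488/(-41018) - 29171/(2*(-25)/(-83 - 25 - 198)) = -35488*(-1/41018) - 29171/(2*(-25)/(-306)) = 17744/20509 - 29171/(2*(-25)*(-1/306)) = 17744/20509 - 29171/25/153 = 17744/20509 - 29171*153/25 = 17744/20509 - 4463163/25 = -91534566367/512725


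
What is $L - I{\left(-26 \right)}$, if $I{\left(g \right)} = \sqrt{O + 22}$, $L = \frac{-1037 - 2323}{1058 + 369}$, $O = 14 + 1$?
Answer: $- \frac{3360}{1427} - \sqrt{37} \approx -8.4373$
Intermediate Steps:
$O = 15$
$L = - \frac{3360}{1427} \approx -2.3546$
$I{\left(g \right)} = \sqrt{37}$ ($I{\left(g \right)} = \sqrt{15 + 22} = \sqrt{37}$)
$L - I{\left(-26 \right)} = - \frac{3360}{1427} - \sqrt{37}$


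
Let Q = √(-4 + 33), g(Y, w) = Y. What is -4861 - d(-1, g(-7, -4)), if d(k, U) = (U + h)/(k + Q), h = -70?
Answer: -19433/4 + 11*√29/4 ≈ -4843.4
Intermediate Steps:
Q = √29 ≈ 5.3852
d(k, U) = (-70 + U)/(k + √29) (d(k, U) = (U - 70)/(k + √29) = (-70 + U)/(k + √29))
-4861 - d(-1, g(-7, -4)) = -4861 - (-70 - 7)/(-1 + √29) = -4861 - (-77)/(-1 + √29) = -4861 + 77/(-1 + √29)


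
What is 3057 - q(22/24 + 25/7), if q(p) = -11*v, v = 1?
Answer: 3068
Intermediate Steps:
q(p) = -11 (q(p) = -11*1 = -11)
3057 - q(22/24 + 25/7) = 3057 - 1*(-11) = 3057 + 11 = 3068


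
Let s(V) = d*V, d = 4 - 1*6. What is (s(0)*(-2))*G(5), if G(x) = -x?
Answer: 0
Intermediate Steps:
d = -2 (d = 4 - 6 = -2)
s(V) = -2*V
(s(0)*(-2))*G(5) = (-2*0*(-2))*(-1*5) = (0*(-2))*(-5) = 0*(-5) = 0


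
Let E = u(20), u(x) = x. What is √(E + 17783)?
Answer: √17803 ≈ 133.43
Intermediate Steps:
E = 20
√(E + 17783) = √(20 + 17783) = √17803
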